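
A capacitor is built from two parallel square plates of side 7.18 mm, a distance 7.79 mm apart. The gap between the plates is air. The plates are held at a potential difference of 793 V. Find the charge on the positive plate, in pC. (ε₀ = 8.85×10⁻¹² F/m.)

Q ≈ 46.4 pC

A = (7.18 mm)² = 5.16×10⁻⁵ m².
C = ε₀A/d = 8.85×10⁻¹² × 5.16×10⁻⁵ / 7.79×10⁻³ = 5.86×10⁻¹⁴ F.
Q = CV = 5.86×10⁻¹⁴ × 793 = 4.64×10⁻¹¹ C.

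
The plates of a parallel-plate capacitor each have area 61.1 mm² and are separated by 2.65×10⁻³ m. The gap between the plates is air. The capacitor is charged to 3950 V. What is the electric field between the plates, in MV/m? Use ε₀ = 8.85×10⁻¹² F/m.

1.49 MV/m

E = V/d = 3950 / 2.65×10⁻³ = 1.49×10⁶ V/m.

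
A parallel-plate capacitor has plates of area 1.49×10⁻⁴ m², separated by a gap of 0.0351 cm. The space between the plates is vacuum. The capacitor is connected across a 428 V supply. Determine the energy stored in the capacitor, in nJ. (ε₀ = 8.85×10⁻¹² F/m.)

C = ε₀A/d = 8.85×10⁻¹² × 1.49×10⁻⁴ / 3.51×10⁻⁴ = 3.76×10⁻¹² F.
U = ½CV² = ½ × 3.76×10⁻¹² × (428)² = 3.44×10⁻⁷ J.

344 nJ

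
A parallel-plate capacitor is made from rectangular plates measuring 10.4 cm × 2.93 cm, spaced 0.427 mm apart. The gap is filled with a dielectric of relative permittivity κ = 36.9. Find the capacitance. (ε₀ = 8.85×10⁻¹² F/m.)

A = 10.4 × 2.93 cm² = 3.05×10⁻³ m².
C = κε₀A/d = 36.9 × 8.85×10⁻¹² × 3.05×10⁻³ / 4.27×10⁻⁴ = 2.33×10⁻⁹ F.

2.33 nF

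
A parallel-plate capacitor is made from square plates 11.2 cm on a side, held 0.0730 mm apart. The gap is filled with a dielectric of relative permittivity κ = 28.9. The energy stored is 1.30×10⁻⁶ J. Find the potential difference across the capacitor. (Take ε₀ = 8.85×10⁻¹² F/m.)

V ≈ 7.69 V

A = (11.2 cm)² = 1.25×10⁻² m².
C = κε₀A/d = 28.9 × 8.85×10⁻¹² × 1.25×10⁻² / 7.30×10⁻⁵ = 4.39×10⁻⁸ F.
V = √(2U/C) = √(2 × 1.30×10⁻⁶ / 4.39×10⁻⁸) = 7.69 V.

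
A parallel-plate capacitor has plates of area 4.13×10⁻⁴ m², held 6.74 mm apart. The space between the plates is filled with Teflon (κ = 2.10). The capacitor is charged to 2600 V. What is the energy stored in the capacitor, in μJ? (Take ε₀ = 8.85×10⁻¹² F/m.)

C = κε₀A/d = 2.10 × 8.85×10⁻¹² × 4.13×10⁻⁴ / 6.74×10⁻³ = 1.14×10⁻¹² F.
U = ½CV² = ½ × 1.14×10⁻¹² × (2600)² = 3.85×10⁻⁶ J.

U ≈ 3.85 μJ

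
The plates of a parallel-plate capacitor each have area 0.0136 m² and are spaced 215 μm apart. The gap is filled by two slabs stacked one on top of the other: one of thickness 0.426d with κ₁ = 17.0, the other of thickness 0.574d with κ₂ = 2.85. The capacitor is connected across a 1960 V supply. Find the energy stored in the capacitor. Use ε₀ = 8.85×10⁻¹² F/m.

4.75 mJ

Stacked slabs ⇒ two capacitors in series, each with the full plate area.
C₁ = κ₁ε₀A/d₁ = 17.0 × 8.85×10⁻¹² × 1.36×10⁻² / 9.16×10⁻⁵ = 2.23×10⁻⁸ F.
C₂ = κ₂ε₀A/d₂ = 2.85 × 8.85×10⁻¹² × 1.36×10⁻² / 1.23×10⁻⁴ = 2.78×10⁻⁹ F.
C = (1/C₁ + 1/C₂)⁻¹ = 2.47×10⁻⁹ F.
U = ½CV² = ½ × 2.47×10⁻⁹ × (1960)² = 4.75×10⁻³ J.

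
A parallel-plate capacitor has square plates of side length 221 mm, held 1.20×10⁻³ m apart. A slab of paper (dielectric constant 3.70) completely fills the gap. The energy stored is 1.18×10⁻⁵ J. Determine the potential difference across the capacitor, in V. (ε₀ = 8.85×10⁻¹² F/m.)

V ≈ 133 V

A = (221 mm)² = 4.88×10⁻² m².
C = κε₀A/d = 3.70 × 8.85×10⁻¹² × 4.88×10⁻² / 1.20×10⁻³ = 1.33×10⁻⁹ F.
V = √(2U/C) = √(2 × 1.18×10⁻⁵ / 1.33×10⁻⁹) = 1.33×10² V.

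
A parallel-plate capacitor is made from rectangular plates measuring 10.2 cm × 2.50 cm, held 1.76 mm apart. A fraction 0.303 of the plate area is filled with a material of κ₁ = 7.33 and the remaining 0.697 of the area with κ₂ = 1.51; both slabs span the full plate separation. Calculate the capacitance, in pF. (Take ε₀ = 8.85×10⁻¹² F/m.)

A = 10.2 × 2.50 cm² = 2.55×10⁻³ m².
Side-by-side slabs ⇒ two capacitors in parallel, each spanning the full gap.
C₁ = κ₁ε₀A₁/d = 7.33 × 8.85×10⁻¹² × 7.73×10⁻⁴ / 1.76×10⁻³ = 2.85×10⁻¹¹ F.
C₂ = κ₂ε₀A₂/d = 1.51 × 8.85×10⁻¹² × 1.78×10⁻³ / 1.76×10⁻³ = 1.35×10⁻¹¹ F.
C = C₁ + C₂ = 4.20×10⁻¹¹ F.

C ≈ 42.0 pF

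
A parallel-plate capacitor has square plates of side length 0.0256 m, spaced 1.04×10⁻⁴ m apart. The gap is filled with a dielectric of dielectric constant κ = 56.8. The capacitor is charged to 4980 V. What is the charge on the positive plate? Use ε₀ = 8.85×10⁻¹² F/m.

A = (0.0256 m)² = 6.55×10⁻⁴ m².
C = κε₀A/d = 56.8 × 8.85×10⁻¹² × 6.55×10⁻⁴ / 1.04×10⁻⁴ = 3.17×10⁻⁹ F.
Q = CV = 3.17×10⁻⁹ × 4980 = 1.58×10⁻⁵ C.

15.8 μC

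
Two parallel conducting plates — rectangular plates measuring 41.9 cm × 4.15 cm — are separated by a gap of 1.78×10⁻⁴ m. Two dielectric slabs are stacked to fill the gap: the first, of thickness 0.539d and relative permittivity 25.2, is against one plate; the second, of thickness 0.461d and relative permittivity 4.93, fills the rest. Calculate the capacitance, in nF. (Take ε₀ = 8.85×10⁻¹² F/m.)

A = 41.9 × 4.15 cm² = 1.74×10⁻² m².
Stacked slabs ⇒ two capacitors in series, each with the full plate area.
C₁ = κ₁ε₀A/d₁ = 25.2 × 8.85×10⁻¹² × 1.74×10⁻² / 9.59×10⁻⁵ = 4.04×10⁻⁸ F.
C₂ = κ₂ε₀A/d₂ = 4.93 × 8.85×10⁻¹² × 1.74×10⁻² / 8.21×10⁻⁵ = 9.25×10⁻⁹ F.
C = (1/C₁ + 1/C₂)⁻¹ = 7.52×10⁻⁹ F.

C ≈ 7.52 nF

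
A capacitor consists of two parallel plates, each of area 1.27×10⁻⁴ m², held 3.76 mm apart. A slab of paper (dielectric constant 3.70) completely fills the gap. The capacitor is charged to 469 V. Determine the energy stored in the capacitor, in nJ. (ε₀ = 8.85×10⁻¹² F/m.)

C = κε₀A/d = 3.70 × 8.85×10⁻¹² × 1.27×10⁻⁴ / 3.76×10⁻³ = 1.11×10⁻¹² F.
U = ½CV² = ½ × 1.11×10⁻¹² × (469)² = 1.22×10⁻⁷ J.

122 nJ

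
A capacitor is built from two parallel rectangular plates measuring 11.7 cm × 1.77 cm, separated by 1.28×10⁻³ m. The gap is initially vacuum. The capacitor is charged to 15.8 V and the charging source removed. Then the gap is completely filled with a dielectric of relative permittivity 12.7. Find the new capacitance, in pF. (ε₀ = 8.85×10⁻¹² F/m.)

A = 11.7 × 1.77 cm² = 2.07×10⁻³ m².
Initially C₁ = ε₀A/d = 8.85×10⁻¹² × 2.07×10⁻³ / 1.28×10⁻³ = 1.43×10⁻¹¹ F.
C = κε₀A/d scales with κ, so C₂/C₁ = κ = 12.7.
C₂ = 12.7 × 1.43×10⁻¹¹ = 1.82×10⁻¹⁰ F.

182 pF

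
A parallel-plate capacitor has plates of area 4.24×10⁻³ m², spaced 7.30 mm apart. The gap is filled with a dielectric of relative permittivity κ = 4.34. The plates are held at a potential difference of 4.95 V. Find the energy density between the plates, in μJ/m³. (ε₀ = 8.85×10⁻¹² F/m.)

u ≈ 8.83 μJ/m³

E = V/d = 4.95 / 7.30×10⁻³ = 6.78×10² V/m.
u = ½κε₀E² = ½ × 4.34 × 8.85×10⁻¹² × (6.78×10²)² = 8.83×10⁻⁶ J/m³.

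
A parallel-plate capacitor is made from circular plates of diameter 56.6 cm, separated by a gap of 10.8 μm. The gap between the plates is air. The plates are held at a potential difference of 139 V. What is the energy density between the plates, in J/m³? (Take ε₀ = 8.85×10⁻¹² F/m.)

u ≈ 733 J/m³

E = V/d = 139 / 1.08×10⁻⁵ = 1.29×10⁷ V/m.
u = ½ε₀E² = ½ × 8.85×10⁻¹² × (1.29×10⁷)² = 7.33×10² J/m³.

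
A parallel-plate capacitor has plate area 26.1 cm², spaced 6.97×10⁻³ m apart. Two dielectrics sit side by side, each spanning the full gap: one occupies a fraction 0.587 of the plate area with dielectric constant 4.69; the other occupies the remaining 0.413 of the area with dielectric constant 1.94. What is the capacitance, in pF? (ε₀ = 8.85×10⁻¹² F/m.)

C ≈ 11.8 pF

A = 26.1 cm² = 2.61×10⁻³ m².
Side-by-side slabs ⇒ two capacitors in parallel, each spanning the full gap.
C₁ = κ₁ε₀A₁/d = 4.69 × 8.85×10⁻¹² × 1.53×10⁻³ / 6.97×10⁻³ = 9.12×10⁻¹² F.
C₂ = κ₂ε₀A₂/d = 1.94 × 8.85×10⁻¹² × 1.08×10⁻³ / 6.97×10⁻³ = 2.66×10⁻¹² F.
C = C₁ + C₂ = 1.18×10⁻¹¹ F.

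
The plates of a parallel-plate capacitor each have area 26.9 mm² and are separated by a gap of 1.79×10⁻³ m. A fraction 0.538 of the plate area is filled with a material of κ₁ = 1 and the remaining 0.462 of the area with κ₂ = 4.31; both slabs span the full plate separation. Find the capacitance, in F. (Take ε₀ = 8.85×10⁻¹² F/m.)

A = 26.9 mm² = 2.69×10⁻⁵ m².
Side-by-side slabs ⇒ two capacitors in parallel, each spanning the full gap.
C₁ = κ₁ε₀A₁/d = 1.00 × 8.85×10⁻¹² × 1.45×10⁻⁵ / 1.79×10⁻³ = 7.16×10⁻¹⁴ F.
C₂ = κ₂ε₀A₂/d = 4.31 × 8.85×10⁻¹² × 1.24×10⁻⁵ / 1.79×10⁻³ = 2.65×10⁻¹³ F.
C = C₁ + C₂ = 3.36×10⁻¹³ F.

C ≈ 3.36×10⁻¹³ F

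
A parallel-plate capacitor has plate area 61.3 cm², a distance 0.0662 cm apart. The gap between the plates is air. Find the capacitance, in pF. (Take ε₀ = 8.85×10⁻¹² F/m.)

C ≈ 81.9 pF

A = 61.3 cm² = 6.13×10⁻³ m².
C = ε₀A/d = 8.85×10⁻¹² × 6.13×10⁻³ / 6.62×10⁻⁴ = 8.19×10⁻¹¹ F.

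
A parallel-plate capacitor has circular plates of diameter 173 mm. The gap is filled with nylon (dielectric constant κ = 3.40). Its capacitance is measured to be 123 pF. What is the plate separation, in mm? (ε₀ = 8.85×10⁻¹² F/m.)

A = π(173/2 mm)² = 2.35×10⁻² m².
d = κε₀A/C = 3.40 × 8.85×10⁻¹² × 2.35×10⁻² / 1.23×10⁻¹⁰ = 5.75×10⁻³ m.

5.75 mm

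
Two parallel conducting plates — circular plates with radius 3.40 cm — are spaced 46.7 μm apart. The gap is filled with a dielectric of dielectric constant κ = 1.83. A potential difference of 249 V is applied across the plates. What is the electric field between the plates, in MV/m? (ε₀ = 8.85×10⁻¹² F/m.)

E ≈ 5.33 MV/m

E = V/d = 249 / 4.67×10⁻⁵ = 5.33×10⁶ V/m.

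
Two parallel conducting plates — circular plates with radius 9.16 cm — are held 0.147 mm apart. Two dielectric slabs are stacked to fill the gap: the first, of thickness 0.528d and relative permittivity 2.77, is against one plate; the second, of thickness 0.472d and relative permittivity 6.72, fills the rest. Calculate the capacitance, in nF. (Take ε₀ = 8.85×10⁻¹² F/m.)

A = π(9.16 cm)² = 2.64×10⁻² m².
Stacked slabs ⇒ two capacitors in series, each with the full plate area.
C₁ = κ₁ε₀A/d₁ = 2.77 × 8.85×10⁻¹² × 2.64×10⁻² / 7.76×10⁻⁵ = 8.33×10⁻⁹ F.
C₂ = κ₂ε₀A/d₂ = 6.72 × 8.85×10⁻¹² × 2.64×10⁻² / 6.94×10⁻⁵ = 2.26×10⁻⁸ F.
C = (1/C₁ + 1/C₂)⁻¹ = 6.08×10⁻⁹ F.

C ≈ 6.08 nF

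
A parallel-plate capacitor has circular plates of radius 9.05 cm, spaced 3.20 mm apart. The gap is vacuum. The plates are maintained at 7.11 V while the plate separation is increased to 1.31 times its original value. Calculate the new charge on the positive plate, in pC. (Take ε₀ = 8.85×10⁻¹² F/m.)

A = π(9.05 cm)² = 2.57×10⁻² m².
Initially C₁ = ε₀A/d = 8.85×10⁻¹² × 2.57×10⁻² / 3.20×10⁻³ = 7.12×10⁻¹¹ F.
Q₁ = 5.06×10⁻¹⁰ C.
Battery connected ⇒ V is held fixed. C₂ = 0.763 C₁ and Q = CV, so Q₂/Q₁ = C₂/C₁ = 0.763.
Q₂ = 0.763 × 5.06×10⁻¹⁰ = 3.86×10⁻¹⁰ C.

Q ≈ 386 pC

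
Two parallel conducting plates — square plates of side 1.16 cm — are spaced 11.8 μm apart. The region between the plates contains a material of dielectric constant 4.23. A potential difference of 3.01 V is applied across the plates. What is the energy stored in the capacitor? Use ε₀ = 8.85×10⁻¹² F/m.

U ≈ 1.93 nJ

A = (1.16 cm)² = 1.35×10⁻⁴ m².
C = κε₀A/d = 4.23 × 8.85×10⁻¹² × 1.35×10⁻⁴ / 1.18×10⁻⁵ = 4.27×10⁻¹⁰ F.
U = ½CV² = ½ × 4.27×10⁻¹⁰ × (3.01)² = 1.93×10⁻⁹ J.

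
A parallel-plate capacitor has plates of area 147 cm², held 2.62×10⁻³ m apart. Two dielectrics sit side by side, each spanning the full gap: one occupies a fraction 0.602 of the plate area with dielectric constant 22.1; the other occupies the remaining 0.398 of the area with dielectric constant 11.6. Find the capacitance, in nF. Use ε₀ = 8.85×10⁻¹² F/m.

A = 147 cm² = 1.47×10⁻² m².
Side-by-side slabs ⇒ two capacitors in parallel, each spanning the full gap.
C₁ = κ₁ε₀A₁/d = 22.1 × 8.85×10⁻¹² × 8.85×10⁻³ / 2.62×10⁻³ = 6.61×10⁻¹⁰ F.
C₂ = κ₂ε₀A₂/d = 11.6 × 8.85×10⁻¹² × 5.85×10⁻³ / 2.62×10⁻³ = 2.29×10⁻¹⁰ F.
C = C₁ + C₂ = 8.90×10⁻¹⁰ F.

C ≈ 0.890 nF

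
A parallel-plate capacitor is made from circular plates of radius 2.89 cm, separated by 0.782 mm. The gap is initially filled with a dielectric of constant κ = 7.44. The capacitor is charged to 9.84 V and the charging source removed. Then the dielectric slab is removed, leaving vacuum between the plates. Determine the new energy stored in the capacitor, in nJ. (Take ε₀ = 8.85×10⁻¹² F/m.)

A = π(2.89 cm)² = 2.62×10⁻³ m².
Initially C₁ = κε₀A/d = 7.44 × 8.85×10⁻¹² × 2.62×10⁻³ / 7.82×10⁻⁴ = 2.21×10⁻¹⁰ F.
U₁ = 1.07×10⁻⁸ J.
Isolated ⇒ Q is held fixed. C₂ = 0.134 C₁ and U = Q²/(2C), so U₂/U₁ = C₁/C₂ = 7.44.
U₂ = 7.44 × 1.07×10⁻⁸ = 7.96×10⁻⁸ J.

U ≈ 79.6 nJ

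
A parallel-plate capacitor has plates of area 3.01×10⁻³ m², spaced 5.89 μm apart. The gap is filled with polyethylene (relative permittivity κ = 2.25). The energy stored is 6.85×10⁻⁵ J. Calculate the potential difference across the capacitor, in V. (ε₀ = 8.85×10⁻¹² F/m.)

116 V

C = κε₀A/d = 2.25 × 8.85×10⁻¹² × 3.01×10⁻³ / 5.89×10⁻⁶ = 1.02×10⁻⁸ F.
V = √(2U/C) = √(2 × 6.85×10⁻⁵ / 1.02×10⁻⁸) = 1.16×10² V.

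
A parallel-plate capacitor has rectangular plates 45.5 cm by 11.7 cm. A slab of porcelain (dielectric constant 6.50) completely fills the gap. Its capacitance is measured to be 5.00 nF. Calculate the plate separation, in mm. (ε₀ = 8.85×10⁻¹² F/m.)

A = 45.5 × 11.7 cm² = 5.32×10⁻² m².
d = κε₀A/C = 6.50 × 8.85×10⁻¹² × 5.32×10⁻² / 5.00×10⁻⁹ = 6.12×10⁻⁴ m.

d ≈ 0.612 mm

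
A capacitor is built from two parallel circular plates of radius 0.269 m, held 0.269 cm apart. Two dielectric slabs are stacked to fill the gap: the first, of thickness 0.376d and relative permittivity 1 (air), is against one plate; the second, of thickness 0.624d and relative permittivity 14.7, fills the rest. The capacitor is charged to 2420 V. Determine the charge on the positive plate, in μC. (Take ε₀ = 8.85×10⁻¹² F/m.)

4.33 μC

A = π(0.269 m)² = 0.227 m².
Stacked slabs ⇒ two capacitors in series, each with the full plate area.
C₁ = κ₁ε₀A/d₁ = 1.00 × 8.85×10⁻¹² × 0.227 / 1.01×10⁻³ = 1.99×10⁻⁹ F.
C₂ = κ₂ε₀A/d₂ = 14.7 × 8.85×10⁻¹² × 0.227 / 1.68×10⁻³ = 1.76×10⁻⁸ F.
C = (1/C₁ + 1/C₂)⁻¹ = 1.79×10⁻⁹ F.
Q = CV = 1.79×10⁻⁹ × 2420 = 4.33×10⁻⁶ C.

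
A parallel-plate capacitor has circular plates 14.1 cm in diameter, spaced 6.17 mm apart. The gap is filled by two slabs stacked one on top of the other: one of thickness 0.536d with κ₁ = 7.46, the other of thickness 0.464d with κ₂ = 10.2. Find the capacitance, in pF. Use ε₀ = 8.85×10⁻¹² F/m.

A = π(14.1/2 cm)² = 1.56×10⁻² m².
Stacked slabs ⇒ two capacitors in series, each with the full plate area.
C₁ = κ₁ε₀A/d₁ = 7.46 × 8.85×10⁻¹² × 1.56×10⁻² / 3.31×10⁻³ = 3.12×10⁻¹⁰ F.
C₂ = κ₂ε₀A/d₂ = 10.2 × 8.85×10⁻¹² × 1.56×10⁻² / 2.86×10⁻³ = 4.92×10⁻¹⁰ F.
C = (1/C₁ + 1/C₂)⁻¹ = 1.91×10⁻¹⁰ F.

C ≈ 191 pF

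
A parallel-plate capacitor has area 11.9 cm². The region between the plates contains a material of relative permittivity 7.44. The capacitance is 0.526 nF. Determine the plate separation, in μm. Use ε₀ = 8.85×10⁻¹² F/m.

A = 11.9 cm² = 1.19×10⁻³ m².
d = κε₀A/C = 7.44 × 8.85×10⁻¹² × 1.19×10⁻³ / 5.26×10⁻¹⁰ = 1.49×10⁻⁴ m.

d ≈ 149 μm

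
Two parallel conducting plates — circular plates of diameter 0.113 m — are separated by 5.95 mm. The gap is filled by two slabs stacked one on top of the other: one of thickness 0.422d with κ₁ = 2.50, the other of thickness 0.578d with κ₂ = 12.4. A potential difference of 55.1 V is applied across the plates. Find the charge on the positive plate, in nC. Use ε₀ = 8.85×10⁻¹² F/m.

A = π(0.113/2 m)² = 1.00×10⁻² m².
Stacked slabs ⇒ two capacitors in series, each with the full plate area.
C₁ = κ₁ε₀A/d₁ = 2.50 × 8.85×10⁻¹² × 1.00×10⁻² / 2.51×10⁻³ = 8.84×10⁻¹¹ F.
C₂ = κ₂ε₀A/d₂ = 12.4 × 8.85×10⁻¹² × 1.00×10⁻² / 3.44×10⁻³ = 3.20×10⁻¹⁰ F.
C = (1/C₁ + 1/C₂)⁻¹ = 6.92×10⁻¹¹ F.
Q = CV = 6.92×10⁻¹¹ × 55.1 = 3.82×10⁻⁹ C.

3.82 nC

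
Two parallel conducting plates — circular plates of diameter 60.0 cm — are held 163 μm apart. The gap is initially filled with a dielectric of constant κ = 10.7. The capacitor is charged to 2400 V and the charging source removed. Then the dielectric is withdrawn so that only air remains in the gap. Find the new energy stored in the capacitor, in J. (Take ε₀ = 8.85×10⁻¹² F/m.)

A = π(60.0/2 cm)² = 0.283 m².
Initially C₁ = κε₀A/d = 10.7 × 8.85×10⁻¹² × 0.283 / 1.63×10⁻⁴ = 1.64×10⁻⁷ F.
U₁ = 0.473 J.
Isolated ⇒ Q is held fixed. C₂ = 0.0935 C₁ and U = Q²/(2C), so U₂/U₁ = C₁/C₂ = 10.7.
U₂ = 10.7 × 0.473 = 5.06 J.

5.06 J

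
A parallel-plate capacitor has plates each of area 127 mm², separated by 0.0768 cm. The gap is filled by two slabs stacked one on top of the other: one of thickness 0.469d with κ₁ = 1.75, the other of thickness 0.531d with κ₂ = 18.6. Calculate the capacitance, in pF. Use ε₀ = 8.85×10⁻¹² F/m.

A = 127 mm² = 1.27×10⁻⁴ m².
Stacked slabs ⇒ two capacitors in series, each with the full plate area.
C₁ = κ₁ε₀A/d₁ = 1.75 × 8.85×10⁻¹² × 1.27×10⁻⁴ / 3.60×10⁻⁴ = 5.46×10⁻¹² F.
C₂ = κ₂ε₀A/d₂ = 18.6 × 8.85×10⁻¹² × 1.27×10⁻⁴ / 4.08×10⁻⁴ = 5.13×10⁻¹¹ F.
C = (1/C₁ + 1/C₂)⁻¹ = 4.94×10⁻¹² F.

C ≈ 4.94 pF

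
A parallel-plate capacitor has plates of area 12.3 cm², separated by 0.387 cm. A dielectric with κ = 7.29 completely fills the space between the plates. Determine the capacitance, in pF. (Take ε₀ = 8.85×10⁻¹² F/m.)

A = 12.3 cm² = 1.23×10⁻³ m².
C = κε₀A/d = 7.29 × 8.85×10⁻¹² × 1.23×10⁻³ / 3.87×10⁻³ = 2.05×10⁻¹¹ F.

20.5 pF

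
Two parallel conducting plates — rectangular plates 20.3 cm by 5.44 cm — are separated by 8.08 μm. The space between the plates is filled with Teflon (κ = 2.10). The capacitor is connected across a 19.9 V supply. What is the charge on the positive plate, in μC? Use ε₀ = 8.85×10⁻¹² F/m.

0.505 μC

A = 20.3 × 5.44 cm² = 1.10×10⁻² m².
C = κε₀A/d = 2.10 × 8.85×10⁻¹² × 1.10×10⁻² / 8.08×10⁻⁶ = 2.54×10⁻⁸ F.
Q = CV = 2.54×10⁻⁸ × 19.9 = 5.05×10⁻⁷ C.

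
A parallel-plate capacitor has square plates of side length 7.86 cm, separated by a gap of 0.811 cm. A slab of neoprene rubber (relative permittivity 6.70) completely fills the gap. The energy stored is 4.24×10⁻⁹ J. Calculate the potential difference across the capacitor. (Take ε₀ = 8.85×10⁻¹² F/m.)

A = (7.86 cm)² = 6.18×10⁻³ m².
C = κε₀A/d = 6.70 × 8.85×10⁻¹² × 6.18×10⁻³ / 8.11×10⁻³ = 4.52×10⁻¹¹ F.
V = √(2U/C) = √(2 × 4.24×10⁻⁹ / 4.52×10⁻¹¹) = 13.7 V.

13.7 V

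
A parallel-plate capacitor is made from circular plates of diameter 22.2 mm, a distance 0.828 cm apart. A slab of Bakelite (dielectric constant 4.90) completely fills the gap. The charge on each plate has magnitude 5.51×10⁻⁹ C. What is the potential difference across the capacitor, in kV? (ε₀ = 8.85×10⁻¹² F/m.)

A = π(22.2/2 mm)² = 3.87×10⁻⁴ m².
C = κε₀A/d = 4.90 × 8.85×10⁻¹² × 3.87×10⁻⁴ / 8.28×10⁻³ = 2.03×10⁻¹² F.
V = Q/C = 5.51×10⁻⁹ / 2.03×10⁻¹² = 2.72×10³ V.

2.72 kV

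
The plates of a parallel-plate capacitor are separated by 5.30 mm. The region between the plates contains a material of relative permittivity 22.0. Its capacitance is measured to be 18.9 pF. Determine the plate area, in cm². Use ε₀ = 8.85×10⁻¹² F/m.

A = Cd/(κε₀) = 1.89×10⁻¹¹ × 5.30×10⁻³ / (22.0 × 8.85×10⁻¹²) = 5.14×10⁻⁴ m².

5.14 cm²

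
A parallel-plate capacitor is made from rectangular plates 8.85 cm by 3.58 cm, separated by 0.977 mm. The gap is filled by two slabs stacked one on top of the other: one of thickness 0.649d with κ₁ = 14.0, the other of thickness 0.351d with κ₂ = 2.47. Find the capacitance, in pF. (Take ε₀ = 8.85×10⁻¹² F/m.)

A = 8.85 × 3.58 cm² = 3.17×10⁻³ m².
Stacked slabs ⇒ two capacitors in series, each with the full plate area.
C₁ = κ₁ε₀A/d₁ = 14.0 × 8.85×10⁻¹² × 3.17×10⁻³ / 6.34×10⁻⁴ = 6.19×10⁻¹⁰ F.
C₂ = κ₂ε₀A/d₂ = 2.47 × 8.85×10⁻¹² × 3.17×10⁻³ / 3.43×10⁻⁴ = 2.02×10⁻¹⁰ F.
C = (1/C₁ + 1/C₂)⁻¹ = 1.52×10⁻¹⁰ F.

C ≈ 152 pF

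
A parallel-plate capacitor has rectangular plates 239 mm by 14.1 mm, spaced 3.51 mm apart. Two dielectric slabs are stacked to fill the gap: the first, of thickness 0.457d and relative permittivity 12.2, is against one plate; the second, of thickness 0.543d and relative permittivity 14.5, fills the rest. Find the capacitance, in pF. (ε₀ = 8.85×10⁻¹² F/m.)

A = 239 × 14.1 mm² = 3.37×10⁻³ m².
Stacked slabs ⇒ two capacitors in series, each with the full plate area.
C₁ = κ₁ε₀A/d₁ = 12.2 × 8.85×10⁻¹² × 3.37×10⁻³ / 1.60×10⁻³ = 2.27×10⁻¹⁰ F.
C₂ = κ₂ε₀A/d₂ = 14.5 × 8.85×10⁻¹² × 3.37×10⁻³ / 1.91×10⁻³ = 2.27×10⁻¹⁰ F.
C = (1/C₁ + 1/C₂)⁻¹ = 1.13×10⁻¹⁰ F.

C ≈ 113 pF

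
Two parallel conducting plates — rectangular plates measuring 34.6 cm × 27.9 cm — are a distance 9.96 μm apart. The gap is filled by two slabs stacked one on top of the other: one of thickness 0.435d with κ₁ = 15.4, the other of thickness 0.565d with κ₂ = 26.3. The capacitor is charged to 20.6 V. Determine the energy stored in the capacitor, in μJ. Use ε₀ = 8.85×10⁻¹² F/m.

A = 34.6 × 27.9 cm² = 9.65×10⁻² m².
Stacked slabs ⇒ two capacitors in series, each with the full plate area.
C₁ = κ₁ε₀A/d₁ = 15.4 × 8.85×10⁻¹² × 9.65×10⁻² / 4.33×10⁻⁶ = 3.04×10⁻⁶ F.
C₂ = κ₂ε₀A/d₂ = 26.3 × 8.85×10⁻¹² × 9.65×10⁻² / 5.63×10⁻⁶ = 3.99×10⁻⁶ F.
C = (1/C₁ + 1/C₂)⁻¹ = 1.72×10⁻⁶ F.
U = ½CV² = ½ × 1.72×10⁻⁶ × (20.6)² = 3.66×10⁻⁴ J.

366 μJ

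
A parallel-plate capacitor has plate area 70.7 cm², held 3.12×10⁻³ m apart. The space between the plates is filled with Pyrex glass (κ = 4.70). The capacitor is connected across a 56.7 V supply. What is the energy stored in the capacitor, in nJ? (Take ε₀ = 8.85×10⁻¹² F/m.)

A = 70.7 cm² = 7.07×10⁻³ m².
C = κε₀A/d = 4.70 × 8.85×10⁻¹² × 7.07×10⁻³ / 3.12×10⁻³ = 9.43×10⁻¹¹ F.
U = ½CV² = ½ × 9.43×10⁻¹¹ × (56.7)² = 1.52×10⁻⁷ J.

152 nJ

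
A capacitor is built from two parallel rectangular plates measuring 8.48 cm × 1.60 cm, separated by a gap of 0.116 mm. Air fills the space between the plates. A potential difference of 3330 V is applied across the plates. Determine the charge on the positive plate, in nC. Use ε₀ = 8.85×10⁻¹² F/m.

A = 8.48 × 1.60 cm² = 1.36×10⁻³ m².
C = ε₀A/d = 8.85×10⁻¹² × 1.36×10⁻³ / 1.16×10⁻⁴ = 1.04×10⁻¹⁰ F.
Q = CV = 1.04×10⁻¹⁰ × 3330 = 3.45×10⁻⁷ C.

345 nC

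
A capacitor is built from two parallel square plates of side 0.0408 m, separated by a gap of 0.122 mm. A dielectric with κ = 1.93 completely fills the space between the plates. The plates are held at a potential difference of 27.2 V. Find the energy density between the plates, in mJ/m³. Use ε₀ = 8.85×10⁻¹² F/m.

E = V/d = 27.2 / 1.22×10⁻⁴ = 2.23×10⁵ V/m.
u = ½κε₀E² = ½ × 1.93 × 8.85×10⁻¹² × (2.23×10⁵)² = 0.425 J/m³.

425 mJ/m³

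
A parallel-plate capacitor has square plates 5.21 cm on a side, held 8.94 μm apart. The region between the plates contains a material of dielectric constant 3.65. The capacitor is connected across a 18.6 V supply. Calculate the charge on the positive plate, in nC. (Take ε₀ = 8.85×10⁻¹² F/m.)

182 nC

A = (5.21 cm)² = 2.71×10⁻³ m².
C = κε₀A/d = 3.65 × 8.85×10⁻¹² × 2.71×10⁻³ / 8.94×10⁻⁶ = 9.81×10⁻⁹ F.
Q = CV = 9.81×10⁻⁹ × 18.6 = 1.82×10⁻⁷ C.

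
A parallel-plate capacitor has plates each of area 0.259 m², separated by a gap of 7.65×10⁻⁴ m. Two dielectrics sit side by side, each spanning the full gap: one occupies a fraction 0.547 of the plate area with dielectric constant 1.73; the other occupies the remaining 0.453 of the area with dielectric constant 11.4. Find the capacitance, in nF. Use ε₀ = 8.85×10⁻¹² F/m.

Side-by-side slabs ⇒ two capacitors in parallel, each spanning the full gap.
C₁ = κ₁ε₀A₁/d = 1.73 × 8.85×10⁻¹² × 0.142 / 7.65×10⁻⁴ = 2.84×10⁻⁹ F.
C₂ = κ₂ε₀A₂/d = 11.4 × 8.85×10⁻¹² × 0.117 / 7.65×10⁻⁴ = 1.55×10⁻⁸ F.
C = C₁ + C₂ = 1.83×10⁻⁸ F.

18.3 nF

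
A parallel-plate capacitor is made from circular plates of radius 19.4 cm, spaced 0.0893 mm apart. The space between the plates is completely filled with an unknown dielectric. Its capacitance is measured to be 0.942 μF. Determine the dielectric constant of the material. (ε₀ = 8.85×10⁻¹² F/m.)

A = π(19.4 cm)² = 0.118 m².
κ = Cd/(ε₀A) = 9.42×10⁻⁷ × 8.93×10⁻⁵ / (8.85×10⁻¹² × 0.118) = 80.4.

80.4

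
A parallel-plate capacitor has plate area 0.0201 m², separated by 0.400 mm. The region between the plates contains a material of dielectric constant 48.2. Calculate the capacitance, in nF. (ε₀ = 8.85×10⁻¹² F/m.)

C = κε₀A/d = 48.2 × 8.85×10⁻¹² × 2.01×10⁻² / 4.00×10⁻⁴ = 2.14×10⁻⁸ F.

C ≈ 21.4 nF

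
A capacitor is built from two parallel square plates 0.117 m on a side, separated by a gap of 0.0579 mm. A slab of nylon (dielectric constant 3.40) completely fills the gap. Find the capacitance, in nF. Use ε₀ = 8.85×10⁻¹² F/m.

A = (0.117 m)² = 1.37×10⁻² m².
C = κε₀A/d = 3.40 × 8.85×10⁻¹² × 1.37×10⁻² / 5.79×10⁻⁵ = 7.11×10⁻⁹ F.

C ≈ 7.11 nF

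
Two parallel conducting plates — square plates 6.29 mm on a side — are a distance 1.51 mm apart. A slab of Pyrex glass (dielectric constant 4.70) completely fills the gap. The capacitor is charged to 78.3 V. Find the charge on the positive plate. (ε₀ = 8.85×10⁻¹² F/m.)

Q ≈ 85.3 pC

A = (6.29 mm)² = 3.96×10⁻⁵ m².
C = κε₀A/d = 4.70 × 8.85×10⁻¹² × 3.96×10⁻⁵ / 1.51×10⁻³ = 1.09×10⁻¹² F.
Q = CV = 1.09×10⁻¹² × 78.3 = 8.53×10⁻¹¹ C.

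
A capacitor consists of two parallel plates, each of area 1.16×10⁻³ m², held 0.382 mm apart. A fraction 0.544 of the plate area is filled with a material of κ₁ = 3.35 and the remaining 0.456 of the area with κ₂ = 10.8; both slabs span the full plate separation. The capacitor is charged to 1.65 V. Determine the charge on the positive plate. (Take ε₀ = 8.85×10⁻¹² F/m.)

Side-by-side slabs ⇒ two capacitors in parallel, each spanning the full gap.
C₁ = κ₁ε₀A₁/d = 3.35 × 8.85×10⁻¹² × 6.31×10⁻⁴ / 3.82×10⁻⁴ = 4.90×10⁻¹¹ F.
C₂ = κ₂ε₀A₂/d = 10.8 × 8.85×10⁻¹² × 5.29×10⁻⁴ / 3.82×10⁻⁴ = 1.32×10⁻¹⁰ F.
C = C₁ + C₂ = 1.81×10⁻¹⁰ F.
Q = CV = 1.81×10⁻¹⁰ × 1.65 = 2.99×10⁻¹⁰ C.

299 pC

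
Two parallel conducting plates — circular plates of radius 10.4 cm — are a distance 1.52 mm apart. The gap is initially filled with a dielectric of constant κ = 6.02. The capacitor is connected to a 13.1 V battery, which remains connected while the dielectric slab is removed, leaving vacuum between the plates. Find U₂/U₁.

U₂/U₁ ≈ 0.166

Battery connected ⇒ V is held fixed.
C₂ = 0.166 C₁ and U = ½CV², so U₂/U₁ = C₂/C₁ = 0.166.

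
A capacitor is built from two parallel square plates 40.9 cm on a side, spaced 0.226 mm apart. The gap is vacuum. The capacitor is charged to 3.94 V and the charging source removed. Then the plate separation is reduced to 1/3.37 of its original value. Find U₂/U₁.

Isolated ⇒ Q is held fixed.
C₂ = 3.37 C₁ and U = Q²/(2C), so U₂/U₁ = C₁/C₂ = 0.297.

U₂/U₁ ≈ 0.297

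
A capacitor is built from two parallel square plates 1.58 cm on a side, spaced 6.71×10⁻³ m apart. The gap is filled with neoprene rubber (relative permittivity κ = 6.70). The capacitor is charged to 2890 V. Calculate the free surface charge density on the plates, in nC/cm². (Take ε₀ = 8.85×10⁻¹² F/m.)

A = (1.58 cm)² = 2.50×10⁻⁴ m².
C = κε₀A/d = 6.70 × 8.85×10⁻¹² × 2.50×10⁻⁴ / 6.71×10⁻³ = 2.21×10⁻¹² F.
σ = Q/A = CV/A = 2.21×10⁻¹² × 2890 / 2.50×10⁻⁴ = 2.55×10⁻⁵ C/m².

σ ≈ 2.55 nC/cm²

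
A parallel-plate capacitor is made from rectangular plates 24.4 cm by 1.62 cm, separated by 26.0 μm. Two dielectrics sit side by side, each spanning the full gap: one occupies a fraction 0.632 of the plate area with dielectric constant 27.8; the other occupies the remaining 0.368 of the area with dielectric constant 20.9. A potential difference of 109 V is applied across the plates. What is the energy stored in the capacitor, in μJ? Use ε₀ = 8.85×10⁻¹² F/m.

A = 24.4 × 1.62 cm² = 3.95×10⁻³ m².
Side-by-side slabs ⇒ two capacitors in parallel, each spanning the full gap.
C₁ = κ₁ε₀A₁/d = 27.8 × 8.85×10⁻¹² × 2.50×10⁻³ / 2.60×10⁻⁵ = 2.36×10⁻⁸ F.
C₂ = κ₂ε₀A₂/d = 20.9 × 8.85×10⁻¹² × 1.45×10⁻³ / 2.60×10⁻⁵ = 1.03×10⁻⁸ F.
C = C₁ + C₂ = 3.40×10⁻⁸ F.
U = ½CV² = ½ × 3.40×10⁻⁸ × (109)² = 2.02×10⁻⁴ J.

202 μJ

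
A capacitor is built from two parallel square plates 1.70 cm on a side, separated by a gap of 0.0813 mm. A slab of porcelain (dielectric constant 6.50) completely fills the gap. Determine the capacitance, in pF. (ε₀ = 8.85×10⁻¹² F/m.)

204 pF

A = (1.70 cm)² = 2.89×10⁻⁴ m².
C = κε₀A/d = 6.50 × 8.85×10⁻¹² × 2.89×10⁻⁴ / 8.13×10⁻⁵ = 2.04×10⁻¹⁰ F.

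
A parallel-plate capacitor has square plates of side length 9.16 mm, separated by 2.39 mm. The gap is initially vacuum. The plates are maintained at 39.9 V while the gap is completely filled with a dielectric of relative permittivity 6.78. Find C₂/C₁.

C₂/C₁ ≈ 6.78

C = κε₀A/d scales with κ, so C₂/C₁ = κ = 6.78.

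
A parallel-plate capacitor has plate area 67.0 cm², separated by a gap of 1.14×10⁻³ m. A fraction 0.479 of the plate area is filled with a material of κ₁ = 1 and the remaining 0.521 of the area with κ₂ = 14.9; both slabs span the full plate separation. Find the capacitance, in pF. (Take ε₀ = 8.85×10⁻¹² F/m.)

A = 67.0 cm² = 6.70×10⁻³ m².
Side-by-side slabs ⇒ two capacitors in parallel, each spanning the full gap.
C₁ = κ₁ε₀A₁/d = 1.00 × 8.85×10⁻¹² × 3.21×10⁻³ / 1.14×10⁻³ = 2.49×10⁻¹¹ F.
C₂ = κ₂ε₀A₂/d = 14.9 × 8.85×10⁻¹² × 3.49×10⁻³ / 1.14×10⁻³ = 4.04×10⁻¹⁰ F.
C = C₁ + C₂ = 4.29×10⁻¹⁰ F.

C ≈ 429 pF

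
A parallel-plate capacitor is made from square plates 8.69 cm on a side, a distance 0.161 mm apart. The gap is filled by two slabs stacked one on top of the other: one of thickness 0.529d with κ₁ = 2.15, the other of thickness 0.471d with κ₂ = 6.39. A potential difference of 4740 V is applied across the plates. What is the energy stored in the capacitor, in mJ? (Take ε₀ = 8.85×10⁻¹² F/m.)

A = (8.69 cm)² = 7.55×10⁻³ m².
Stacked slabs ⇒ two capacitors in series, each with the full plate area.
C₁ = κ₁ε₀A/d₁ = 2.15 × 8.85×10⁻¹² × 7.55×10⁻³ / 8.52×10⁻⁵ = 1.69×10⁻⁹ F.
C₂ = κ₂ε₀A/d₂ = 6.39 × 8.85×10⁻¹² × 7.55×10⁻³ / 7.58×10⁻⁵ = 5.63×10⁻⁹ F.
C = (1/C₁ + 1/C₂)⁻¹ = 1.30×10⁻⁹ F.
U = ½CV² = ½ × 1.30×10⁻⁹ × (4740)² = 1.46×10⁻² J.

U ≈ 14.6 mJ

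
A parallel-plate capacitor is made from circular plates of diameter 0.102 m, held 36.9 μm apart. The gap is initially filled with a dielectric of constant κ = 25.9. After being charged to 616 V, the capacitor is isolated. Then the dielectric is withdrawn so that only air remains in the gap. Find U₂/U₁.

U₂/U₁ ≈ 25.9

Isolated ⇒ Q is held fixed.
C₂ = 0.0386 C₁ and U = Q²/(2C), so U₂/U₁ = C₁/C₂ = 25.9.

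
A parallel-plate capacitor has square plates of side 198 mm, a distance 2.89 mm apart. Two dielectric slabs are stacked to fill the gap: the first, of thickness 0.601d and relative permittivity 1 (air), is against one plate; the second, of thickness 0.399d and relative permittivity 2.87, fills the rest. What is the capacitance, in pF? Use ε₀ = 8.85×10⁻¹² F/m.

162 pF

A = (198 mm)² = 3.92×10⁻² m².
Stacked slabs ⇒ two capacitors in series, each with the full plate area.
C₁ = κ₁ε₀A/d₁ = 1.00 × 8.85×10⁻¹² × 3.92×10⁻² / 1.74×10⁻³ = 2.00×10⁻¹⁰ F.
C₂ = κ₂ε₀A/d₂ = 2.87 × 8.85×10⁻¹² × 3.92×10⁻² / 1.15×10⁻³ = 8.64×10⁻¹⁰ F.
C = (1/C₁ + 1/C₂)⁻¹ = 1.62×10⁻¹⁰ F.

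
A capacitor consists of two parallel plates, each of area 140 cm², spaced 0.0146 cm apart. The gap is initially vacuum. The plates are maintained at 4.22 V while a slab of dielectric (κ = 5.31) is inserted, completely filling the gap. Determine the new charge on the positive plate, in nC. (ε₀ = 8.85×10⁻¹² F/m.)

A = 140 cm² = 1.40×10⁻² m².
Initially C₁ = ε₀A/d = 8.85×10⁻¹² × 1.40×10⁻² / 1.46×10⁻⁴ = 8.49×10⁻¹⁰ F.
Q₁ = 3.58×10⁻⁹ C.
Battery connected ⇒ V is held fixed. C₂ = 5.31 C₁ and Q = CV, so Q₂/Q₁ = C₂/C₁ = 5.31.
Q₂ = 5.31 × 3.58×10⁻⁹ = 1.90×10⁻⁸ C.

19.0 nC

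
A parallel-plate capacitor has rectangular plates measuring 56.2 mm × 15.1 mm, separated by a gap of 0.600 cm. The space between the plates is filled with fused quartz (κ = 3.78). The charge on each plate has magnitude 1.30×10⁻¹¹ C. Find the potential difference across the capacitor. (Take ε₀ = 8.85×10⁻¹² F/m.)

2.75 V

A = 56.2 × 15.1 mm² = 8.49×10⁻⁴ m².
C = κε₀A/d = 3.78 × 8.85×10⁻¹² × 8.49×10⁻⁴ / 6.00×10⁻³ = 4.73×10⁻¹² F.
V = Q/C = 1.30×10⁻¹¹ / 4.73×10⁻¹² = 2.75 V.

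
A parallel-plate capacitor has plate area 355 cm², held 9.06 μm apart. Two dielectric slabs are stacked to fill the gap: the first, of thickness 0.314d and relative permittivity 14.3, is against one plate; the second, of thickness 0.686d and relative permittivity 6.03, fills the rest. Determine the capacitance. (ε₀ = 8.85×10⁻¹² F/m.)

A = 355 cm² = 3.55×10⁻² m².
Stacked slabs ⇒ two capacitors in series, each with the full plate area.
C₁ = κ₁ε₀A/d₁ = 14.3 × 8.85×10⁻¹² × 3.55×10⁻² / 2.84×10⁻⁶ = 1.58×10⁻⁶ F.
C₂ = κ₂ε₀A/d₂ = 6.03 × 8.85×10⁻¹² × 3.55×10⁻² / 6.22×10⁻⁶ = 3.05×10⁻⁷ F.
C = (1/C₁ + 1/C₂)⁻¹ = 2.56×10⁻⁷ F.

C ≈ 256 nF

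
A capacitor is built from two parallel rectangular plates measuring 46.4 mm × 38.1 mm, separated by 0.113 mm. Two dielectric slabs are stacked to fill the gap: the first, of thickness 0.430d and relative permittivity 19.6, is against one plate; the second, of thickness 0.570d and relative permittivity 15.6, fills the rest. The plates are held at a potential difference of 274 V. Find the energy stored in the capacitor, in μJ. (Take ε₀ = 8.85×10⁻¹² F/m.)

A = 46.4 × 38.1 mm² = 1.77×10⁻³ m².
Stacked slabs ⇒ two capacitors in series, each with the full plate area.
C₁ = κ₁ε₀A/d₁ = 19.6 × 8.85×10⁻¹² × 1.77×10⁻³ / 4.86×10⁻⁵ = 6.31×10⁻⁹ F.
C₂ = κ₂ε₀A/d₂ = 15.6 × 8.85×10⁻¹² × 1.77×10⁻³ / 6.44×10⁻⁵ = 3.79×10⁻⁹ F.
C = (1/C₁ + 1/C₂)⁻¹ = 2.37×10⁻⁹ F.
U = ½CV² = ½ × 2.37×10⁻⁹ × (274)² = 8.89×10⁻⁵ J.

88.9 μJ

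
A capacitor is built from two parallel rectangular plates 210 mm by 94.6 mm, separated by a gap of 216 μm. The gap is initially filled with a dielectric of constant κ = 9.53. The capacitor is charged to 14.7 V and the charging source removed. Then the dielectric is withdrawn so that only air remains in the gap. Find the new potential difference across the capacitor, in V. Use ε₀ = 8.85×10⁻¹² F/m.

140 V

A = 210 × 94.6 mm² = 1.99×10⁻² m².
Initially C₁ = κε₀A/d = 9.53 × 8.85×10⁻¹² × 1.99×10⁻² / 2.16×10⁻⁴ = 7.76×10⁻⁹ F.
V₁ = 14.7 V.
Isolated ⇒ Q is held fixed. C₂ = 0.105 C₁ and V = Q/C, so V₂/V₁ = C₁/C₂ = 9.53.
V₂ = 9.53 × 14.7 = 1.40×10² V.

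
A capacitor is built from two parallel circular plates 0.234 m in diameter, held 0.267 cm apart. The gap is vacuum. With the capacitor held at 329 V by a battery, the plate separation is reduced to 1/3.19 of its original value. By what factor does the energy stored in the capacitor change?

Battery connected ⇒ V is held fixed.
C₂ = 3.19 C₁ and U = ½CV², so U₂/U₁ = C₂/C₁ = 3.19.

U₂/U₁ ≈ 3.19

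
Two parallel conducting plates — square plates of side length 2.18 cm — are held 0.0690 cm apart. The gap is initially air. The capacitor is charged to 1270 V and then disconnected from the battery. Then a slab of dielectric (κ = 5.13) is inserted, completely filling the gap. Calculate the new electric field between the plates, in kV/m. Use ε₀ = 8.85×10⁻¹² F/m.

A = (2.18 cm)² = 4.75×10⁻⁴ m².
Initially C₁ = ε₀A/d = 8.85×10⁻¹² × 4.75×10⁻⁴ / 6.90×10⁻⁴ = 6.10×10⁻¹² F.
E₁ = 1.84×10⁶ V/m.
Isolated ⇒ Q is held fixed. V₂ = Q/C₂ = V₁/5.13; E = V/d, so E₂/E₁ = (V₂/V₁)(d₁/d₂) = 0.195.
E₂ = 0.195 × 1.84×10⁶ = 3.59×10⁵ V/m.

359 kV/m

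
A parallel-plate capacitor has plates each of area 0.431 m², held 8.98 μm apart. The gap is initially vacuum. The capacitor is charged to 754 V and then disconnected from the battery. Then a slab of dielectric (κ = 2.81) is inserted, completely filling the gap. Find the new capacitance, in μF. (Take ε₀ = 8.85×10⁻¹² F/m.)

Initially C₁ = ε₀A/d = 8.85×10⁻¹² × 0.431 / 8.98×10⁻⁶ = 4.25×10⁻⁷ F.
C = κε₀A/d scales with κ, so C₂/C₁ = κ = 2.81.
C₂ = 2.81 × 4.25×10⁻⁷ = 1.19×10⁻⁶ F.

C ≈ 1.19 μF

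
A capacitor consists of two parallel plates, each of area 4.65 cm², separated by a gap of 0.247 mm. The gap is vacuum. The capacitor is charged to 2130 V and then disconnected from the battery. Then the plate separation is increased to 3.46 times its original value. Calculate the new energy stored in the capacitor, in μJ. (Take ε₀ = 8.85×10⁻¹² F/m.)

A = 4.65 cm² = 4.65×10⁻⁴ m².
Initially C₁ = ε₀A/d = 8.85×10⁻¹² × 4.65×10⁻⁴ / 2.47×10⁻⁴ = 1.67×10⁻¹¹ F.
U₁ = 3.78×10⁻⁵ J.
Isolated ⇒ Q is held fixed. C₂ = 0.289 C₁ and U = Q²/(2C), so U₂/U₁ = C₁/C₂ = 3.46.
U₂ = 3.46 × 3.78×10⁻⁵ = 1.31×10⁻⁴ J.

U ≈ 131 μJ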